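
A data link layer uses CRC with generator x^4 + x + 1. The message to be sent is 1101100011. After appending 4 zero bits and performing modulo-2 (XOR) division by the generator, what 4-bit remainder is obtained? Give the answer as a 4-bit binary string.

1010

Append 4 zeros: 11011000110000. Divide by 10011 (XOR where the leading bit is 1):
  pos 0: 11011 XOR 10011 = 01000
  pos 1: 10000 XOR 10011 = 00011
  pos 4: 11001 XOR 10011 = 01010
  pos 5: 10101 XOR 10011 = 00110
  pos 7: 11000 XOR 10011 = 01011
  pos 8: 10110 XOR 10011 = 00101
Remainder (last 4 bits) = 1010. This is the CRC / FCS.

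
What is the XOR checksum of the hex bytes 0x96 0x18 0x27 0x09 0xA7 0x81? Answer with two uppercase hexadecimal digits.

XOR the bytes together:
  start with 0x96
  0x96 ⊕ 0x18 = 0x8E
  0x8E ⊕ 0x27 = 0xA9
  0xA9 ⊕ 0x09 = 0xA0
  0xA0 ⊕ 0xA7 = 0x07
  0x07 ⊕ 0x81 = 0x86

86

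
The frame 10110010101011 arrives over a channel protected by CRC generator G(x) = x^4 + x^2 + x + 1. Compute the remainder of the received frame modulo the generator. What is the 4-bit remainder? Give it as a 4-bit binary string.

Modulo-2 division of 10110010101011 by 10111:
  pos 0: 10110 XOR 10111 = 00001
  pos 4: 10101 XOR 10111 = 00010
  pos 7: 10010 XOR 10111 = 00101
  pos 9: 10111 XOR 10111 = 00000
Remainder = 0000 (zero — the frame passes the CRC check).

0000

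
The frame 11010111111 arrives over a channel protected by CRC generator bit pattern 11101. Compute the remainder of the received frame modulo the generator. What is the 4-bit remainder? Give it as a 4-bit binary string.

Modulo-2 division of 11010111111 by 11101:
  pos 0: 11010 XOR 11101 = 00111
  pos 2: 11111 XOR 11101 = 00010
  pos 5: 10111 XOR 11101 = 01010
  pos 6: 10101 XOR 11101 = 01000
Remainder = 1000 (nonzero — an error is detected).

1000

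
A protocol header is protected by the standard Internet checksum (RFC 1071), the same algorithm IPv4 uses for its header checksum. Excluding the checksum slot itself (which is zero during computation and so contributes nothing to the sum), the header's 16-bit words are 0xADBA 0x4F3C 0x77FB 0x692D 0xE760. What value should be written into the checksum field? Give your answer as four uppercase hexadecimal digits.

3A7F

One's-complement addition (fold any carry out of bit 15 back into bit 0):
  0xADBA + 0x4F3C = 0x0FCF6
  0xFCF6 + 0x77FB = 0x174F1 → wrap carry → 0x74F2
  0x74F2 + 0x692D = 0x0DE1F
  0xDE1F + 0xE760 = 0x1C57F → wrap carry → 0xC580
One's-complement sum = 0xC580.
Checksum = ~0xC580 & 0xFFFF = 0x3A7F.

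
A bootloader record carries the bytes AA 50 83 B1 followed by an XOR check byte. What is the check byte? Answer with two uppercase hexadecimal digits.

C8

XOR the bytes together:
  start with 0xAA
  0xAA ⊕ 0x50 = 0xFA
  0xFA ⊕ 0x83 = 0x79
  0x79 ⊕ 0xB1 = 0xC8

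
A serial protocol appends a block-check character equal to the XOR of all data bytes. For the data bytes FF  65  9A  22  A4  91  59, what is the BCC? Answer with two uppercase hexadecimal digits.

4E

XOR the bytes together:
  start with 0xFF
  0xFF ⊕ 0x65 = 0x9A
  0x9A ⊕ 0x9A = 0x00
  0x00 ⊕ 0x22 = 0x22
  0x22 ⊕ 0xA4 = 0x86
  0x86 ⊕ 0x91 = 0x17
  0x17 ⊕ 0x59 = 0x4E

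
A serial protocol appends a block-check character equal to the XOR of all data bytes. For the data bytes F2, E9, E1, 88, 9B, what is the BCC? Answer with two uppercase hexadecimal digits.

E9

XOR the bytes together:
  start with 0xF2
  0xF2 ⊕ 0xE9 = 0x1B
  0x1B ⊕ 0xE1 = 0xFA
  0xFA ⊕ 0x88 = 0x72
  0x72 ⊕ 0x9B = 0xE9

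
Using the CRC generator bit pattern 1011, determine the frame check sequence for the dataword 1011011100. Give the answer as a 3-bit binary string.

Append 3 zeros: 1011011100000. Divide by 1011 (XOR where the leading bit is 1):
  pos 0: 1011 XOR 1011 = 0000
  pos 5: 1110 XOR 1011 = 0101
  pos 6: 1010 XOR 1011 = 0001
  pos 9: 1000 XOR 1011 = 0011
Remainder (last 3 bits) = 011. This is the CRC / FCS.

011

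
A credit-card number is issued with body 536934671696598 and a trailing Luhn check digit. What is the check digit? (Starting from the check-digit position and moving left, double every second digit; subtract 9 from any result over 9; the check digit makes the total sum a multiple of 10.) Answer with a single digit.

4

Partial digits right→left: 8 9 5 6 9 6 1 7 6 4 3 9 6 3 5
Double every second digit counting from the check-digit position (so the 1st, 3rd, 5th, ... of the partial from the right).
  doubled (with −9 where >9): 7 1 9 2 3 6 3 1 → sum 32
  kept as-is: 9 6 6 7 4 9 3 → sum 44
Total = 32 + 44 = 76.
Check digit = (10 − (76 mod 10)) mod 10 = 4.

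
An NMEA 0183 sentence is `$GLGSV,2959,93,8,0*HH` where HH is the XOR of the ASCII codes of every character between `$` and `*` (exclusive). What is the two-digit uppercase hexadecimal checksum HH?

XOR the ASCII codes of the payload characters:
  'G' = 0x47 → acc = 0x47
  'L' = 0x4C → acc = 0x0B
  'G' = 0x47 → acc = 0x4C
  'S' = 0x53 → acc = 0x1F
  'V' = 0x56 → acc = 0x49
  ',' = 0x2C → acc = 0x65
  '2' = 0x32 → acc = 0x57
  '9' = 0x39 → acc = 0x6E
  '5' = 0x35 → acc = 0x5B
  '9' = 0x39 → acc = 0x62
  ',' = 0x2C → acc = 0x4E
  '9' = 0x39 → acc = 0x77
  '3' = 0x33 → acc = 0x44
  ',' = 0x2C → acc = 0x68
  '8' = 0x38 → acc = 0x50
  ',' = 0x2C → acc = 0x7C
  '0' = 0x30 → acc = 0x4C
Checksum = 0x4C.

4C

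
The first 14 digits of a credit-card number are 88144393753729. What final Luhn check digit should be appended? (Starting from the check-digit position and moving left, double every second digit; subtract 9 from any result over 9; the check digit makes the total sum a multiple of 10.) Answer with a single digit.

4

Partial digits right→left: 9 2 7 3 5 7 3 9 3 4 4 1 8 8
Double every second digit counting from the check-digit position (so the 1st, 3rd, 5th, ... of the partial from the right).
  doubled (with −9 where >9): 9 5 1 6 6 8 7 → sum 42
  kept as-is: 2 3 7 9 4 1 8 → sum 34
Total = 42 + 34 = 76.
Check digit = (10 − (76 mod 10)) mod 10 = 4.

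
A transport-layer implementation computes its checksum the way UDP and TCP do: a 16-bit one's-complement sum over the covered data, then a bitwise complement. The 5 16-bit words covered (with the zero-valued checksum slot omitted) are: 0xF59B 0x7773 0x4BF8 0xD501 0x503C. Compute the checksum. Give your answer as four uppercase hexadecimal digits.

One's-complement addition (fold any carry out of bit 15 back into bit 0):
  0xF59B + 0x7773 = 0x16D0E → wrap carry → 0x6D0F
  0x6D0F + 0x4BF8 = 0x0B907
  0xB907 + 0xD501 = 0x18E08 → wrap carry → 0x8E09
  0x8E09 + 0x503C = 0x0DE45
One's-complement sum = 0xDE45.
Checksum = ~0xDE45 & 0xFFFF = 0x21BA.

21BA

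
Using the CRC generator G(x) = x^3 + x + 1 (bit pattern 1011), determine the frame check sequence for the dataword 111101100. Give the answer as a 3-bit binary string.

Append 3 zeros: 111101100000. Divide by 1011 (XOR where the leading bit is 1):
  pos 0: 1111 XOR 1011 = 0100
  pos 1: 1000 XOR 1011 = 0011
  pos 3: 1111 XOR 1011 = 0100
  pos 4: 1000 XOR 1011 = 0011
  pos 6: 1100 XOR 1011 = 0111
  pos 7: 1110 XOR 1011 = 0101
  pos 8: 1010 XOR 1011 = 0001
Remainder (last 3 bits) = 001. This is the CRC / FCS.

001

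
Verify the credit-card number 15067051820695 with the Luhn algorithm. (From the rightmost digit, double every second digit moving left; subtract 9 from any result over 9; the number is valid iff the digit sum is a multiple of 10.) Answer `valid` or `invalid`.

From the right, keep odd positions and double even positions (subtract 9 from any doubled value over 9):
  doubled (positions 2,4,...): 9 0 7 1 5 0 2 → sum 24
  kept (positions 1,3,...): 5 6 2 1 0 6 5 → sum 25
Total = 49.
49 mod 10 = 9, so the number is invalid.

invalid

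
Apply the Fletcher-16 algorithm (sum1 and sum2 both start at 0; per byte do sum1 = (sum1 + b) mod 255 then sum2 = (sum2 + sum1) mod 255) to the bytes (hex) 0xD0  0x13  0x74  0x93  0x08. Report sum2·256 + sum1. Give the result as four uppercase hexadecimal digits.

Running sums (mod 255):
  after byte 0 (0xD0): sum1=208, sum2=208
  after byte 1 (0x13): sum1=227, sum2=180
  after byte 2 (0x74): sum1=88, sum2=13
  after byte 3 (0x93): sum1=235, sum2=248
  after byte 4 (0x08): sum1=243, sum2=236
Checksum = sum2·256 + sum1 = 236·256 + 243 = 60659 = 0xECF3.

ECF3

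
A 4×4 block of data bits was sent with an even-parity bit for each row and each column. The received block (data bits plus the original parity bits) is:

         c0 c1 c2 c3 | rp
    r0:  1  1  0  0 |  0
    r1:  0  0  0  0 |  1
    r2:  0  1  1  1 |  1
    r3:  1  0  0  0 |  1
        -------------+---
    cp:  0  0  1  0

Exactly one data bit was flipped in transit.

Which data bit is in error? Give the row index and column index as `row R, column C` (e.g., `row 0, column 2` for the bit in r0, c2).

Recompute each row's even parity and compare to rp:
  r0: data parity 0, sent rp 0 → ok
  r1: data parity 0, sent rp 1 → mismatch
  r2: data parity 1, sent rp 1 → ok
  r3: data parity 1, sent rp 1 → ok
Recompute each column's even parity and compare to cp:
  c0: data parity 0, sent cp 0 → ok
  c1: data parity 0, sent cp 0 → ok
  c2: data parity 1, sent cp 1 → ok
  c3: data parity 1, sent cp 0 → mismatch
Exactly one row (r1) and one column (c3) fail → the flipped bit is at their intersection.

row 1, column 3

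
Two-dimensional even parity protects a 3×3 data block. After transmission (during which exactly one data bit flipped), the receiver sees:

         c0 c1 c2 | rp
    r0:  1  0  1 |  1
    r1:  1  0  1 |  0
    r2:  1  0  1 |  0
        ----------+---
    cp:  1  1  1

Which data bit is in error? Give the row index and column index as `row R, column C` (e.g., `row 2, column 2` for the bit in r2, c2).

Recompute each row's even parity and compare to rp:
  r0: data parity 0, sent rp 1 → mismatch
  r1: data parity 0, sent rp 0 → ok
  r2: data parity 0, sent rp 0 → ok
Recompute each column's even parity and compare to cp:
  c0: data parity 1, sent cp 1 → ok
  c1: data parity 0, sent cp 1 → mismatch
  c2: data parity 1, sent cp 1 → ok
Exactly one row (r0) and one column (c1) fail → the flipped bit is at their intersection.

row 0, column 1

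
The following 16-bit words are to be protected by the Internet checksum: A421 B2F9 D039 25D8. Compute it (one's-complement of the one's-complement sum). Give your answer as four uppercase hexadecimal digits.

One's-complement addition (fold any carry out of bit 15 back into bit 0):
  0xA421 + 0xB2F9 = 0x1571A → wrap carry → 0x571B
  0x571B + 0xD039 = 0x12754 → wrap carry → 0x2755
  0x2755 + 0x25D8 = 0x04D2D
One's-complement sum = 0x4D2D.
Checksum = ~0x4D2D & 0xFFFF = 0xB2D2.

B2D2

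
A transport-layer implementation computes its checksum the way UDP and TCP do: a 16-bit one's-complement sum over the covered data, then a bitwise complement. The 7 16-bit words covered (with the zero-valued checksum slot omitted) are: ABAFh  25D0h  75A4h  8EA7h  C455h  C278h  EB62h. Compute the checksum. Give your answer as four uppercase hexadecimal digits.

B802

One's-complement addition (fold any carry out of bit 15 back into bit 0):
  0xABAF + 0x25D0 = 0x0D17F
  0xD17F + 0x75A4 = 0x14723 → wrap carry → 0x4724
  0x4724 + 0x8EA7 = 0x0D5CB
  0xD5CB + 0xC455 = 0x19A20 → wrap carry → 0x9A21
  0x9A21 + 0xC278 = 0x15C99 → wrap carry → 0x5C9A
  0x5C9A + 0xEB62 = 0x147FC → wrap carry → 0x47FD
One's-complement sum = 0x47FD.
Checksum = ~0x47FD & 0xFFFF = 0xB802.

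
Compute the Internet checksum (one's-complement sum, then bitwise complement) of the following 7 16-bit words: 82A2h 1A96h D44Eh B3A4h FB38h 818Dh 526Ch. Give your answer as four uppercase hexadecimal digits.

One's-complement addition (fold any carry out of bit 15 back into bit 0):
  0x82A2 + 0x1A96 = 0x09D38
  0x9D38 + 0xD44E = 0x17186 → wrap carry → 0x7187
  0x7187 + 0xB3A4 = 0x1252B → wrap carry → 0x252C
  0x252C + 0xFB38 = 0x12064 → wrap carry → 0x2065
  0x2065 + 0x818D = 0x0A1F2
  0xA1F2 + 0x526C = 0x0F45E
One's-complement sum = 0xF45E.
Checksum = ~0xF45E & 0xFFFF = 0x0BA1.

0BA1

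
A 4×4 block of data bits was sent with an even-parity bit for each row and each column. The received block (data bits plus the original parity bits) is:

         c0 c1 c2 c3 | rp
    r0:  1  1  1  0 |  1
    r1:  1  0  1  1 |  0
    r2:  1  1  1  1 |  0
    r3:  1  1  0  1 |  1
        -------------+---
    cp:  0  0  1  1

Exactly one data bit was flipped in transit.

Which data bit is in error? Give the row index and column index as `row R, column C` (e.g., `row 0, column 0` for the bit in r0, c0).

Recompute each row's even parity and compare to rp:
  r0: data parity 1, sent rp 1 → ok
  r1: data parity 1, sent rp 0 → mismatch
  r2: data parity 0, sent rp 0 → ok
  r3: data parity 1, sent rp 1 → ok
Recompute each column's even parity and compare to cp:
  c0: data parity 0, sent cp 0 → ok
  c1: data parity 1, sent cp 0 → mismatch
  c2: data parity 1, sent cp 1 → ok
  c3: data parity 1, sent cp 1 → ok
Exactly one row (r1) and one column (c1) fail → the flipped bit is at their intersection.

row 1, column 1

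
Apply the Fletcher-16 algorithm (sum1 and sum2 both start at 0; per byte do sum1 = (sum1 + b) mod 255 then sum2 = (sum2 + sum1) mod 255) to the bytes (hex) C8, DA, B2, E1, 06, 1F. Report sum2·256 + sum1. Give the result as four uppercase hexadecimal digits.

Running sums (mod 255):
  after byte 0 (C8): sum1=200, sum2=200
  after byte 1 (DA): sum1=163, sum2=108
  after byte 2 (B2): sum1=86, sum2=194
  after byte 3 (E1): sum1=56, sum2=250
  after byte 4 (06): sum1=62, sum2=57
  after byte 5 (1F): sum1=93, sum2=150
Checksum = sum2·256 + sum1 = 150·256 + 93 = 38493 = 0x965D.

965D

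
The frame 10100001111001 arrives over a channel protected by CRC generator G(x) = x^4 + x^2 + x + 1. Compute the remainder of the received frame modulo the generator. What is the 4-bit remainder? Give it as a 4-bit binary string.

0111

Modulo-2 division of 10100001111001 by 10111:
  pos 0: 10100 XOR 10111 = 00011
  pos 3: 11001 XOR 10111 = 01110
  pos 4: 11101 XOR 10111 = 01010
  pos 5: 10101 XOR 10111 = 00010
  pos 8: 10100 XOR 10111 = 00011
Remainder = 0111 (nonzero — an error is detected).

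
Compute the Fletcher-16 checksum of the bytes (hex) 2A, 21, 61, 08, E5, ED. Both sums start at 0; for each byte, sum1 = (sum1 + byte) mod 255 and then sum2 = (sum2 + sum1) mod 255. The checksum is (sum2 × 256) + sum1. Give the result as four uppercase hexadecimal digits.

F988

Running sums (mod 255):
  after byte 0 (2A): sum1=42, sum2=42
  after byte 1 (21): sum1=75, sum2=117
  after byte 2 (61): sum1=172, sum2=34
  after byte 3 (08): sum1=180, sum2=214
  after byte 4 (E5): sum1=154, sum2=113
  after byte 5 (ED): sum1=136, sum2=249
Checksum = sum2·256 + sum1 = 249·256 + 136 = 63880 = 0xF988.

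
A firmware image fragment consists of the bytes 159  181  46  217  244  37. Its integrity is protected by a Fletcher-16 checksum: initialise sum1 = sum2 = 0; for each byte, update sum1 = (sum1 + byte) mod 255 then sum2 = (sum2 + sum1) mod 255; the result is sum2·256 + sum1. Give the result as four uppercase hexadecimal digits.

Running sums (mod 255):
  after byte 0 (159): sum1=159, sum2=159
  after byte 1 (181): sum1=85, sum2=244
  after byte 2 (46): sum1=131, sum2=120
  after byte 3 (217): sum1=93, sum2=213
  after byte 4 (244): sum1=82, sum2=40
  after byte 5 (37): sum1=119, sum2=159
Checksum = sum2·256 + sum1 = 159·256 + 119 = 40823 = 0x9F77.

9F77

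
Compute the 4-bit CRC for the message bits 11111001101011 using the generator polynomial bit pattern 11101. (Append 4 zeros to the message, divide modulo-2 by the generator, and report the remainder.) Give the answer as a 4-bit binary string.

Append 4 zeros: 111110011010110000. Divide by 11101 (XOR where the leading bit is 1):
  pos 0: 11111 XOR 11101 = 00010
  pos 3: 10001 XOR 11101 = 01100
  pos 4: 11001 XOR 11101 = 00100
  pos 6: 10001 XOR 11101 = 01100
  pos 7: 11000 XOR 11101 = 00101
  pos 9: 10111 XOR 11101 = 01010
  pos 10: 10100 XOR 11101 = 01001
  pos 11: 10010 XOR 11101 = 01111
  pos 12: 11110 XOR 11101 = 00011
Remainder (last 4 bits) = 0110. This is the CRC / FCS.

0110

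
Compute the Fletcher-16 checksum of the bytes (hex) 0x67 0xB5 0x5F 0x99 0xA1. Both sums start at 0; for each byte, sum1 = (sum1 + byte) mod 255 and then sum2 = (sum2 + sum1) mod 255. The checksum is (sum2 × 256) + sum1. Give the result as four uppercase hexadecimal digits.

Running sums (mod 255):
  after byte 0 (0x67): sum1=103, sum2=103
  after byte 1 (0xB5): sum1=29, sum2=132
  after byte 2 (0x5F): sum1=124, sum2=1
  after byte 3 (0x99): sum1=22, sum2=23
  after byte 4 (0xA1): sum1=183, sum2=206
Checksum = sum2·256 + sum1 = 206·256 + 183 = 52919 = 0xCEB7.

CEB7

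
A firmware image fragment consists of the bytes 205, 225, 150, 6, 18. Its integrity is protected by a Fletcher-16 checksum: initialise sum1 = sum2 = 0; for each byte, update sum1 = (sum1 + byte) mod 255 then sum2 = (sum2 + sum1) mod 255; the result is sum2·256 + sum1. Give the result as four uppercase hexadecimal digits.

Running sums (mod 255):
  after byte 0 (205): sum1=205, sum2=205
  after byte 1 (225): sum1=175, sum2=125
  after byte 2 (150): sum1=70, sum2=195
  after byte 3 (6): sum1=76, sum2=16
  after byte 4 (18): sum1=94, sum2=110
Checksum = sum2·256 + sum1 = 110·256 + 94 = 28254 = 0x6E5E.

6E5E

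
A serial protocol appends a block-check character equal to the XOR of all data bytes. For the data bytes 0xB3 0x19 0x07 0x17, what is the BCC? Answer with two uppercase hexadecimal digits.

BA

XOR the bytes together:
  start with 0xB3
  0xB3 ⊕ 0x19 = 0xAA
  0xAA ⊕ 0x07 = 0xAD
  0xAD ⊕ 0x17 = 0xBA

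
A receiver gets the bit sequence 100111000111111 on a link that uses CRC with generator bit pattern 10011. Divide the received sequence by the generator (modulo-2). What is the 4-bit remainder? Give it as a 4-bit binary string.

Modulo-2 division of 100111000111111 by 10011:
  pos 0: 10011 XOR 10011 = 00000
  pos 5: 10001 XOR 10011 = 00010
  pos 8: 10111 XOR 10011 = 00100
  pos 10: 10011 XOR 10011 = 00000
Remainder = 0000 (zero — the frame passes the CRC check).

0000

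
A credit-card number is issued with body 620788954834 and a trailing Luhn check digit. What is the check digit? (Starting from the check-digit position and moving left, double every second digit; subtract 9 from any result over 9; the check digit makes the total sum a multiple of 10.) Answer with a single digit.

Partial digits right→left: 4 3 8 4 5 9 8 8 7 0 2 6
Double every second digit counting from the check-digit position (so the 1st, 3rd, 5th, ... of the partial from the right).
  doubled (with −9 where >9): 8 7 1 7 5 4 → sum 32
  kept as-is: 3 4 9 8 0 6 → sum 30
Total = 32 + 30 = 62.
Check digit = (10 − (62 mod 10)) mod 10 = 8.

8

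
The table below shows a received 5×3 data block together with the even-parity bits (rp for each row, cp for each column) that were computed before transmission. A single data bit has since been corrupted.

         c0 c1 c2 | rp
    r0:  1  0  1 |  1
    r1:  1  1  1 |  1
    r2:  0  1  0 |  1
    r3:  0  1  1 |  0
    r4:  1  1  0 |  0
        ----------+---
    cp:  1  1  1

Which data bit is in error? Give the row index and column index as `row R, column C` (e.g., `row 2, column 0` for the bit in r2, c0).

row 0, column 1

Recompute each row's even parity and compare to rp:
  r0: data parity 0, sent rp 1 → mismatch
  r1: data parity 1, sent rp 1 → ok
  r2: data parity 1, sent rp 1 → ok
  r3: data parity 0, sent rp 0 → ok
  r4: data parity 0, sent rp 0 → ok
Recompute each column's even parity and compare to cp:
  c0: data parity 1, sent cp 1 → ok
  c1: data parity 0, sent cp 1 → mismatch
  c2: data parity 1, sent cp 1 → ok
Exactly one row (r0) and one column (c1) fail → the flipped bit is at their intersection.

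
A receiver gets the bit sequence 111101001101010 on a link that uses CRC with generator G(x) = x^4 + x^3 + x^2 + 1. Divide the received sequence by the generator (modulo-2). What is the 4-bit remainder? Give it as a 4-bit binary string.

Modulo-2 division of 111101001101010 by 11101:
  pos 0: 11110 XOR 11101 = 00011
  pos 3: 11100 XOR 11101 = 00001
  pos 7: 11101 XOR 11101 = 00000
Remainder = 0010 (nonzero — an error is detected).

0010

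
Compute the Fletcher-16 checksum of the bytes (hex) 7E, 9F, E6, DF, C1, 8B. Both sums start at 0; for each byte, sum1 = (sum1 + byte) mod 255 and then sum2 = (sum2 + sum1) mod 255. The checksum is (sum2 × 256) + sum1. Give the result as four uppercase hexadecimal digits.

5F32

Running sums (mod 255):
  after byte 0 (7E): sum1=126, sum2=126
  after byte 1 (9F): sum1=30, sum2=156
  after byte 2 (E6): sum1=5, sum2=161
  after byte 3 (DF): sum1=228, sum2=134
  after byte 4 (C1): sum1=166, sum2=45
  after byte 5 (8B): sum1=50, sum2=95
Checksum = sum2·256 + sum1 = 95·256 + 50 = 24370 = 0x5F32.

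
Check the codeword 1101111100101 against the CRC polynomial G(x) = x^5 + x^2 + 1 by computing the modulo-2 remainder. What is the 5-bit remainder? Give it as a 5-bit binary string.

Modulo-2 division of 1101111100101 by 100101:
  pos 0: 110111 XOR 100101 = 010010
  pos 1: 100101 XOR 100101 = 000000
  pos 7: 100101 XOR 100101 = 000000
Remainder = 00000 (zero — the frame passes the CRC check).

00000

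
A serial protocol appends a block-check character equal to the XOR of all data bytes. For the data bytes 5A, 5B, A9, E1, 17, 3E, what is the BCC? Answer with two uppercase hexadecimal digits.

XOR the bytes together:
  start with 0x5A
  0x5A ⊕ 0x5B = 0x01
  0x01 ⊕ 0xA9 = 0xA8
  0xA8 ⊕ 0xE1 = 0x49
  0x49 ⊕ 0x17 = 0x5E
  0x5E ⊕ 0x3E = 0x60

60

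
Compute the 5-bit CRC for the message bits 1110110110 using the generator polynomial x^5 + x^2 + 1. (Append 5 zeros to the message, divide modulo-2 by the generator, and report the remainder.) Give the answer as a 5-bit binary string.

Append 5 zeros: 111011011000000. Divide by 100101 (XOR where the leading bit is 1):
  pos 0: 111011 XOR 100101 = 011110
  pos 1: 111100 XOR 100101 = 011001
  pos 2: 110011 XOR 100101 = 010110
  pos 3: 101101 XOR 100101 = 001000
  pos 5: 100000 XOR 100101 = 000101
  pos 8: 101000 XOR 100101 = 001101
Remainder (last 5 bits) = 11010. This is the CRC / FCS.

11010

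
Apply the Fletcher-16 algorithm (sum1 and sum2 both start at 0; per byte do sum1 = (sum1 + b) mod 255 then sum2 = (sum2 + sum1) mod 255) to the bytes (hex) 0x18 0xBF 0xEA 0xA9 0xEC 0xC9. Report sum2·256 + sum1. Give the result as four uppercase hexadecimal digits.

Running sums (mod 255):
  after byte 0 (0x18): sum1=24, sum2=24
  after byte 1 (0xBF): sum1=215, sum2=239
  after byte 2 (0xEA): sum1=194, sum2=178
  after byte 3 (0xA9): sum1=108, sum2=31
  after byte 4 (0xEC): sum1=89, sum2=120
  after byte 5 (0xC9): sum1=35, sum2=155
Checksum = sum2·256 + sum1 = 155·256 + 35 = 39715 = 0x9B23.

9B23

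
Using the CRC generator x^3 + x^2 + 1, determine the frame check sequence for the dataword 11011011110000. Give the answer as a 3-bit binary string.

Append 3 zeros: 11011011110000000. Divide by 1101 (XOR where the leading bit is 1):
  pos 0: 1101 XOR 1101 = 0000
  pos 4: 1011 XOR 1101 = 0110
  pos 5: 1101 XOR 1101 = 0000
  pos 9: 1000 XOR 1101 = 0101
  pos 10: 1010 XOR 1101 = 0111
  pos 11: 1110 XOR 1101 = 0011
  pos 13: 1100 XOR 1101 = 0001
Remainder (last 3 bits) = 001. This is the CRC / FCS.

001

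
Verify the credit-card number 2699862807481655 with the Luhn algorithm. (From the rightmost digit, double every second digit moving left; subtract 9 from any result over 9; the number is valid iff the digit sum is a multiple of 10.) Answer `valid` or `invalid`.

valid

From the right, keep odd positions and double even positions (subtract 9 from any doubled value over 9):
  doubled (positions 2,4,...): 1 2 8 0 4 7 9 4 → sum 35
  kept (positions 1,3,...): 5 6 8 7 8 6 9 6 → sum 55
Total = 90.
90 mod 10 = 0, so the number is valid.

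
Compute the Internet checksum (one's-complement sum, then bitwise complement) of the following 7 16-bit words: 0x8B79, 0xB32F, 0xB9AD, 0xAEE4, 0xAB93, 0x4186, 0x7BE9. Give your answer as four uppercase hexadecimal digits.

EFC0

One's-complement addition (fold any carry out of bit 15 back into bit 0):
  0x8B79 + 0xB32F = 0x13EA8 → wrap carry → 0x3EA9
  0x3EA9 + 0xB9AD = 0x0F856
  0xF856 + 0xAEE4 = 0x1A73A → wrap carry → 0xA73B
  0xA73B + 0xAB93 = 0x152CE → wrap carry → 0x52CF
  0x52CF + 0x4186 = 0x09455
  0x9455 + 0x7BE9 = 0x1103E → wrap carry → 0x103F
One's-complement sum = 0x103F.
Checksum = ~0x103F & 0xFFFF = 0xEFC0.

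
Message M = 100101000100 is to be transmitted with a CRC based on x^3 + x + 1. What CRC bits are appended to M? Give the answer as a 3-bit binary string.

100

Append 3 zeros: 100101000100000. Divide by 1011 (XOR where the leading bit is 1):
  pos 0: 1001 XOR 1011 = 0010
  pos 2: 1001 XOR 1011 = 0010
  pos 4: 1000 XOR 1011 = 0011
  pos 6: 1101 XOR 1011 = 0110
  pos 7: 1100 XOR 1011 = 0111
  pos 8: 1110 XOR 1011 = 0101
  pos 9: 1010 XOR 1011 = 0001
Remainder (last 3 bits) = 100. This is the CRC / FCS.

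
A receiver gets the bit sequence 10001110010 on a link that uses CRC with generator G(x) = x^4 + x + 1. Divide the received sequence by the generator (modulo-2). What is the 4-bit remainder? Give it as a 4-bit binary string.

1100

Modulo-2 division of 10001110010 by 10011:
  pos 0: 10001 XOR 10011 = 00010
  pos 3: 10110 XOR 10011 = 00101
  pos 5: 10101 XOR 10011 = 00110
Remainder = 1100 (nonzero — an error is detected).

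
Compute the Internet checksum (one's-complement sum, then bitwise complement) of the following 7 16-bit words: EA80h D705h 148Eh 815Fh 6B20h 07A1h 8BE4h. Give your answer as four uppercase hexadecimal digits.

A9E5

One's-complement addition (fold any carry out of bit 15 back into bit 0):
  0xEA80 + 0xD705 = 0x1C185 → wrap carry → 0xC186
  0xC186 + 0x148E = 0x0D614
  0xD614 + 0x815F = 0x15773 → wrap carry → 0x5774
  0x5774 + 0x6B20 = 0x0C294
  0xC294 + 0x07A1 = 0x0CA35
  0xCA35 + 0x8BE4 = 0x15619 → wrap carry → 0x561A
One's-complement sum = 0x561A.
Checksum = ~0x561A & 0xFFFF = 0xA9E5.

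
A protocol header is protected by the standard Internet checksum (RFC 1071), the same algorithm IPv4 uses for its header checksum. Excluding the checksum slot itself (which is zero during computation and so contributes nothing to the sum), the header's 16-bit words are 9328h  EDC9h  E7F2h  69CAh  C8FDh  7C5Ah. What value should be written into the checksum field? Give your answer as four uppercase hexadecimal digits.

E7F7

One's-complement addition (fold any carry out of bit 15 back into bit 0):
  0x9328 + 0xEDC9 = 0x180F1 → wrap carry → 0x80F2
  0x80F2 + 0xE7F2 = 0x168E4 → wrap carry → 0x68E5
  0x68E5 + 0x69CA = 0x0D2AF
  0xD2AF + 0xC8FD = 0x19BAC → wrap carry → 0x9BAD
  0x9BAD + 0x7C5A = 0x11807 → wrap carry → 0x1808
One's-complement sum = 0x1808.
Checksum = ~0x1808 & 0xFFFF = 0xE7F7.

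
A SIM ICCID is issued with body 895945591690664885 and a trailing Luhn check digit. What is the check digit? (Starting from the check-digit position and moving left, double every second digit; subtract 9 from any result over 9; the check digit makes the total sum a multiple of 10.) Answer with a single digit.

8

Partial digits right→left: 5 8 8 4 6 6 0 9 6 1 9 5 5 4 9 5 9 8
Double every second digit counting from the check-digit position (so the 1st, 3rd, 5th, ... of the partial from the right).
  doubled (with −9 where >9): 1 7 3 0 3 9 1 9 9 → sum 42
  kept as-is: 8 4 6 9 1 5 4 5 8 → sum 50
Total = 42 + 50 = 92.
Check digit = (10 − (92 mod 10)) mod 10 = 8.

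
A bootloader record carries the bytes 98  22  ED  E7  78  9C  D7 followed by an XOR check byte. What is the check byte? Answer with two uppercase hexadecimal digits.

XOR the bytes together:
  start with 0x98
  0x98 ⊕ 0x22 = 0xBA
  0xBA ⊕ 0xED = 0x57
  0x57 ⊕ 0xE7 = 0xB0
  0xB0 ⊕ 0x78 = 0xC8
  0xC8 ⊕ 0x9C = 0x54
  0x54 ⊕ 0xD7 = 0x83

83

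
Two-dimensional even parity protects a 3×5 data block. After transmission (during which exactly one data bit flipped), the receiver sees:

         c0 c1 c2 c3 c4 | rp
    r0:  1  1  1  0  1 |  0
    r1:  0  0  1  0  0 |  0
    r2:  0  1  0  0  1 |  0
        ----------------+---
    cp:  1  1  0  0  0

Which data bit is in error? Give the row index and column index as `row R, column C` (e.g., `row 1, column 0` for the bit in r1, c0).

Recompute each row's even parity and compare to rp:
  r0: data parity 0, sent rp 0 → ok
  r1: data parity 1, sent rp 0 → mismatch
  r2: data parity 0, sent rp 0 → ok
Recompute each column's even parity and compare to cp:
  c0: data parity 1, sent cp 1 → ok
  c1: data parity 0, sent cp 1 → mismatch
  c2: data parity 0, sent cp 0 → ok
  c3: data parity 0, sent cp 0 → ok
  c4: data parity 0, sent cp 0 → ok
Exactly one row (r1) and one column (c1) fail → the flipped bit is at their intersection.

row 1, column 1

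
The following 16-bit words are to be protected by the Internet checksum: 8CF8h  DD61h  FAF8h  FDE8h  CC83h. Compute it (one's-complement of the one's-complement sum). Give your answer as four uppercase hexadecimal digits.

One's-complement addition (fold any carry out of bit 15 back into bit 0):
  0x8CF8 + 0xDD61 = 0x16A59 → wrap carry → 0x6A5A
  0x6A5A + 0xFAF8 = 0x16552 → wrap carry → 0x6553
  0x6553 + 0xFDE8 = 0x1633B → wrap carry → 0x633C
  0x633C + 0xCC83 = 0x12FBF → wrap carry → 0x2FC0
One's-complement sum = 0x2FC0.
Checksum = ~0x2FC0 & 0xFFFF = 0xD03F.

D03F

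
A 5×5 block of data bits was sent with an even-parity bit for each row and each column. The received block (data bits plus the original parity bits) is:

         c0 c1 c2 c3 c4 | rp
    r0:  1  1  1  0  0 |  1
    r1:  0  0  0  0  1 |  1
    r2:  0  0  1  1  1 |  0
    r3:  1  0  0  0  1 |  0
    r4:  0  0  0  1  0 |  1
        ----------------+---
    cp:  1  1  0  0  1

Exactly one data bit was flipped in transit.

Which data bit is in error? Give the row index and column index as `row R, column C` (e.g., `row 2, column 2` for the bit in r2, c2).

Recompute each row's even parity and compare to rp:
  r0: data parity 1, sent rp 1 → ok
  r1: data parity 1, sent rp 1 → ok
  r2: data parity 1, sent rp 0 → mismatch
  r3: data parity 0, sent rp 0 → ok
  r4: data parity 1, sent rp 1 → ok
Recompute each column's even parity and compare to cp:
  c0: data parity 0, sent cp 1 → mismatch
  c1: data parity 1, sent cp 1 → ok
  c2: data parity 0, sent cp 0 → ok
  c3: data parity 0, sent cp 0 → ok
  c4: data parity 1, sent cp 1 → ok
Exactly one row (r2) and one column (c0) fail → the flipped bit is at their intersection.

row 2, column 0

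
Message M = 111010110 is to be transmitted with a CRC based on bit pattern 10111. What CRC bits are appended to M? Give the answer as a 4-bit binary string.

Append 4 zeros: 1110101100000. Divide by 10111 (XOR where the leading bit is 1):
  pos 0: 11101 XOR 10111 = 01010
  pos 1: 10100 XOR 10111 = 00011
  pos 4: 11110 XOR 10111 = 01001
  pos 5: 10010 XOR 10111 = 00101
  pos 7: 10100 XOR 10111 = 00011
Remainder (last 4 bits) = 0110. This is the CRC / FCS.

0110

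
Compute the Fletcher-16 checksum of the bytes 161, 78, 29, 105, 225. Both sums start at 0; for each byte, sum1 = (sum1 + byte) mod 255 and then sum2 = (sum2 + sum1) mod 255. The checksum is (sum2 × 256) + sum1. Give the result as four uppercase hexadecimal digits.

6D58

Running sums (mod 255):
  after byte 0 (161): sum1=161, sum2=161
  after byte 1 (78): sum1=239, sum2=145
  after byte 2 (29): sum1=13, sum2=158
  after byte 3 (105): sum1=118, sum2=21
  after byte 4 (225): sum1=88, sum2=109
Checksum = sum2·256 + sum1 = 109·256 + 88 = 27992 = 0x6D58.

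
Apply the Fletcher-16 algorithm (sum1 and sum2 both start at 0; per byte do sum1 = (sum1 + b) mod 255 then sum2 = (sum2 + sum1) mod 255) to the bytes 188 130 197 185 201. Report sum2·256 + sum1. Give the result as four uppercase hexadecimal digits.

4888

Running sums (mod 255):
  after byte 0 (188): sum1=188, sum2=188
  after byte 1 (130): sum1=63, sum2=251
  after byte 2 (197): sum1=5, sum2=1
  after byte 3 (185): sum1=190, sum2=191
  after byte 4 (201): sum1=136, sum2=72
Checksum = sum2·256 + sum1 = 72·256 + 136 = 18568 = 0x4888.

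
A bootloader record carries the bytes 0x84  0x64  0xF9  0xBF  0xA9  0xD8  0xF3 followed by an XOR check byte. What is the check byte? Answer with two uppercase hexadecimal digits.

24

XOR the bytes together:
  start with 0x84
  0x84 ⊕ 0x64 = 0xE0
  0xE0 ⊕ 0xF9 = 0x19
  0x19 ⊕ 0xBF = 0xA6
  0xA6 ⊕ 0xA9 = 0x0F
  0x0F ⊕ 0xD8 = 0xD7
  0xD7 ⊕ 0xF3 = 0x24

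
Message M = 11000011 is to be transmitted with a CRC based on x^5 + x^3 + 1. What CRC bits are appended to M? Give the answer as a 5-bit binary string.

Append 5 zeros: 1100001100000. Divide by 101001 (XOR where the leading bit is 1):
  pos 0: 110000 XOR 101001 = 011001
  pos 1: 110011 XOR 101001 = 011010
  pos 2: 110101 XOR 101001 = 011100
  pos 3: 111000 XOR 101001 = 010001
  pos 4: 100010 XOR 101001 = 001011
  pos 6: 101100 XOR 101001 = 000101
Remainder (last 5 bits) = 01010. This is the CRC / FCS.

01010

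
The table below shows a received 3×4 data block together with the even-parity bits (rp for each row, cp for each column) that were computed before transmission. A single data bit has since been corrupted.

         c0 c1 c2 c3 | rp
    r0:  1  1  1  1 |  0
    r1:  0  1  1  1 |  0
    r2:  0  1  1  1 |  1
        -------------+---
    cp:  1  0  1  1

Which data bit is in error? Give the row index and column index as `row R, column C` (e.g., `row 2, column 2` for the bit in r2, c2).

Recompute each row's even parity and compare to rp:
  r0: data parity 0, sent rp 0 → ok
  r1: data parity 1, sent rp 0 → mismatch
  r2: data parity 1, sent rp 1 → ok
Recompute each column's even parity and compare to cp:
  c0: data parity 1, sent cp 1 → ok
  c1: data parity 1, sent cp 0 → mismatch
  c2: data parity 1, sent cp 1 → ok
  c3: data parity 1, sent cp 1 → ok
Exactly one row (r1) and one column (c1) fail → the flipped bit is at their intersection.

row 1, column 1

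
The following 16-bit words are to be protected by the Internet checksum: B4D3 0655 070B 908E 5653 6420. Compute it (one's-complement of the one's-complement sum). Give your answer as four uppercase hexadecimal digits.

F2C9

One's-complement addition (fold any carry out of bit 15 back into bit 0):
  0xB4D3 + 0x0655 = 0x0BB28
  0xBB28 + 0x070B = 0x0C233
  0xC233 + 0x908E = 0x152C1 → wrap carry → 0x52C2
  0x52C2 + 0x5653 = 0x0A915
  0xA915 + 0x6420 = 0x10D35 → wrap carry → 0x0D36
One's-complement sum = 0x0D36.
Checksum = ~0x0D36 & 0xFFFF = 0xF2C9.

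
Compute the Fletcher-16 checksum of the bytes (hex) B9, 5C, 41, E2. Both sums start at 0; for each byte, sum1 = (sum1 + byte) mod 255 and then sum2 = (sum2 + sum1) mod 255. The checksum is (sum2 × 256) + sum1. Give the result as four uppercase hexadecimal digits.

613A

Running sums (mod 255):
  after byte 0 (B9): sum1=185, sum2=185
  after byte 1 (5C): sum1=22, sum2=207
  after byte 2 (41): sum1=87, sum2=39
  after byte 3 (E2): sum1=58, sum2=97
Checksum = sum2·256 + sum1 = 97·256 + 58 = 24890 = 0x613A.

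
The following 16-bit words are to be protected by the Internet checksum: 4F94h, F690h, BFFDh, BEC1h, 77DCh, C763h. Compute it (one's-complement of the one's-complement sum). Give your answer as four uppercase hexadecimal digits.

One's-complement addition (fold any carry out of bit 15 back into bit 0):
  0x4F94 + 0xF690 = 0x14624 → wrap carry → 0x4625
  0x4625 + 0xBFFD = 0x10622 → wrap carry → 0x0623
  0x0623 + 0xBEC1 = 0x0C4E4
  0xC4E4 + 0x77DC = 0x13CC0 → wrap carry → 0x3CC1
  0x3CC1 + 0xC763 = 0x10424 → wrap carry → 0x0425
One's-complement sum = 0x0425.
Checksum = ~0x0425 & 0xFFFF = 0xFBDA.

FBDA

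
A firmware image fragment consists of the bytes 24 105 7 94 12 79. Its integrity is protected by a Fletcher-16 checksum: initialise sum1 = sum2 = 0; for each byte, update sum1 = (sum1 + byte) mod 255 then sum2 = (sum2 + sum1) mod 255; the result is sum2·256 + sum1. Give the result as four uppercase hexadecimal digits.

3E42

Running sums (mod 255):
  after byte 0 (24): sum1=24, sum2=24
  after byte 1 (105): sum1=129, sum2=153
  after byte 2 (7): sum1=136, sum2=34
  after byte 3 (94): sum1=230, sum2=9
  after byte 4 (12): sum1=242, sum2=251
  after byte 5 (79): sum1=66, sum2=62
Checksum = sum2·256 + sum1 = 62·256 + 66 = 15938 = 0x3E42.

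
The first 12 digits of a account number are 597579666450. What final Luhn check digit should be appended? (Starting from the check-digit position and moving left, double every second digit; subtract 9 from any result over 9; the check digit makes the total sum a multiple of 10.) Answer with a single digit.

4

Partial digits right→left: 0 5 4 6 6 6 9 7 5 7 9 5
Double every second digit counting from the check-digit position (so the 1st, 3rd, 5th, ... of the partial from the right).
  doubled (with −9 where >9): 0 8 3 9 1 9 → sum 30
  kept as-is: 5 6 6 7 7 5 → sum 36
Total = 30 + 36 = 66.
Check digit = (10 − (66 mod 10)) mod 10 = 4.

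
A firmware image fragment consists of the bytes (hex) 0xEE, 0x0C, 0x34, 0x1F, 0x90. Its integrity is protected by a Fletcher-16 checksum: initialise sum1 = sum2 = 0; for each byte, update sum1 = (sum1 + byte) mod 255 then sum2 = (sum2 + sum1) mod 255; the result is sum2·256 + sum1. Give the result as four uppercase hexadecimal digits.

Running sums (mod 255):
  after byte 0 (0xEE): sum1=238, sum2=238
  after byte 1 (0x0C): sum1=250, sum2=233
  after byte 2 (0x34): sum1=47, sum2=25
  after byte 3 (0x1F): sum1=78, sum2=103
  after byte 4 (0x90): sum1=222, sum2=70
Checksum = sum2·256 + sum1 = 70·256 + 222 = 18142 = 0x46DE.

46DE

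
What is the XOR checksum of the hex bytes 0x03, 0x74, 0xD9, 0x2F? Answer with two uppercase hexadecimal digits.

81

XOR the bytes together:
  start with 0x03
  0x03 ⊕ 0x74 = 0x77
  0x77 ⊕ 0xD9 = 0xAE
  0xAE ⊕ 0x2F = 0x81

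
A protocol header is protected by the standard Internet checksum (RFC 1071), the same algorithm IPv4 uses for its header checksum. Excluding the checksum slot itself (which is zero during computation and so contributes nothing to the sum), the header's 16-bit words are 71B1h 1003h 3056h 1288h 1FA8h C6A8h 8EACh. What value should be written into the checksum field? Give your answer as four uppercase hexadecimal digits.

One's-complement addition (fold any carry out of bit 15 back into bit 0):
  0x71B1 + 0x1003 = 0x081B4
  0x81B4 + 0x3056 = 0x0B20A
  0xB20A + 0x1288 = 0x0C492
  0xC492 + 0x1FA8 = 0x0E43A
  0xE43A + 0xC6A8 = 0x1AAE2 → wrap carry → 0xAAE3
  0xAAE3 + 0x8EAC = 0x1398F → wrap carry → 0x3990
One's-complement sum = 0x3990.
Checksum = ~0x3990 & 0xFFFF = 0xC66F.

C66F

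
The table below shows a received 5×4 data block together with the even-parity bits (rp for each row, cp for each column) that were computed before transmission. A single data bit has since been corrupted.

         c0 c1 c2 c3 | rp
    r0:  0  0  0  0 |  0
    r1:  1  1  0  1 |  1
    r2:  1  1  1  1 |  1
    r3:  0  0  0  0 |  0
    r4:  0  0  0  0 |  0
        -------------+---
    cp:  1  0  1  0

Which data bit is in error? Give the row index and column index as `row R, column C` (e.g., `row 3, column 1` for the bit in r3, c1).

Recompute each row's even parity and compare to rp:
  r0: data parity 0, sent rp 0 → ok
  r1: data parity 1, sent rp 1 → ok
  r2: data parity 0, sent rp 1 → mismatch
  r3: data parity 0, sent rp 0 → ok
  r4: data parity 0, sent rp 0 → ok
Recompute each column's even parity and compare to cp:
  c0: data parity 0, sent cp 1 → mismatch
  c1: data parity 0, sent cp 0 → ok
  c2: data parity 1, sent cp 1 → ok
  c3: data parity 0, sent cp 0 → ok
Exactly one row (r2) and one column (c0) fail → the flipped bit is at their intersection.

row 2, column 0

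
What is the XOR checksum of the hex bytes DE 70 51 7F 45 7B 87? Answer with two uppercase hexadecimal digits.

XOR the bytes together:
  start with 0xDE
  0xDE ⊕ 0x70 = 0xAE
  0xAE ⊕ 0x51 = 0xFF
  0xFF ⊕ 0x7F = 0x80
  0x80 ⊕ 0x45 = 0xC5
  0xC5 ⊕ 0x7B = 0xBE
  0xBE ⊕ 0x87 = 0x39

39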